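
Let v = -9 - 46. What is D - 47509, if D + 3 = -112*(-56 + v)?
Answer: -35080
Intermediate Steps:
v = -55
D = 12429 (D = -3 - 112*(-56 - 55) = -3 - 112*(-111) = -3 + 12432 = 12429)
D - 47509 = 12429 - 47509 = -35080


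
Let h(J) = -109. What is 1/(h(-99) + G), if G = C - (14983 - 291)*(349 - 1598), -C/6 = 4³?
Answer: 1/18349815 ≈ 5.4496e-8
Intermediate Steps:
C = -384 (C = -6*4³ = -6*64 = -384)
G = 18349924 (G = -384 - (14983 - 291)*(349 - 1598) = -384 - 14692*(-1249) = -384 - 1*(-18350308) = -384 + 18350308 = 18349924)
1/(h(-99) + G) = 1/(-109 + 18349924) = 1/18349815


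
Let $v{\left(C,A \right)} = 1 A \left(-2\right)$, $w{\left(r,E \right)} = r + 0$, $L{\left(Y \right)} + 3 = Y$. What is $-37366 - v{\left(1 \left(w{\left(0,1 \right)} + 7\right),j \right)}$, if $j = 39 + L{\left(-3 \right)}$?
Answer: $-37300$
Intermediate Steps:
$L{\left(Y \right)} = -3 + Y$
$w{\left(r,E \right)} = r$
$j = 33$ ($j = 39 - 6 = 33$)
$v{\left(C,A \right)} = - 2 A$ ($v{\left(C,A \right)} = A \left(-2\right) = - 2 A$)
$-37366 - v{\left(1 \left(w{\left(0,1 \right)} + 7\right),j \right)} = -37366 - \left(-2\right) 33 = -37366 - -66 = -37366 + 66 = -37300$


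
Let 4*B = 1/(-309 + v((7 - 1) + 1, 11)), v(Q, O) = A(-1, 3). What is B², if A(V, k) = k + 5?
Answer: 1/1449616 ≈ 6.8984e-7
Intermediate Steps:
A(V, k) = 5 + k
v(Q, O) = 8 (v(Q, O) = 5 + 3 = 8)
B = -1/1204 (B = 1/(4*(-309 + 8)) = (¼)/(-301) = (¼)*(-1/301) = -1/1204 ≈ -0.00083056)
B² = (-1/1204)² = 1/1449616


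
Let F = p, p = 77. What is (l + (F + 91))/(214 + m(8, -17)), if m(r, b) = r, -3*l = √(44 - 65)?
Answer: 28/37 - I*√21/666 ≈ 0.75676 - 0.0068807*I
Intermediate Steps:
l = -I*√21/3 (l = -√(44 - 65)/3 = -I*√21/3 ≈ -1.5275*I)
F = 77
(l + (F + 91))/(214 + m(8, -17)) = (-I*√21/3 + (77 + 91))/(214 + 8) = (-I*√21/3 + 168)/222 = (168 - I*√21/3)*(1/222) = 28/37 - I*√21/666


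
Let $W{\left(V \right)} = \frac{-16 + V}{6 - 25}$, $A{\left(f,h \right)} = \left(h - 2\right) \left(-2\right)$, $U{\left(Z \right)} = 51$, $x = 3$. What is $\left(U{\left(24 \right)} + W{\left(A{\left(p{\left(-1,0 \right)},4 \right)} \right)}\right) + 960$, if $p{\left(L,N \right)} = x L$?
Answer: $\frac{19229}{19} \approx 1012.1$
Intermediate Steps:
$p{\left(L,N \right)} = 3 L$
$A{\left(f,h \right)} = 4 - 2 h$ ($A{\left(f,h \right)} = \left(-2 + h\right) \left(-2\right) = 4 - 2 h$)
$W{\left(V \right)} = \frac{16}{19} - \frac{V}{19}$ ($W{\left(V \right)} = \frac{-16 + V}{-19} = \left(-16 + V\right) \left(- \frac{1}{19}\right) = \frac{16}{19} - \frac{V}{19}$)
$\left(U{\left(24 \right)} + W{\left(A{\left(p{\left(-1,0 \right)},4 \right)} \right)}\right) + 960 = \left(51 + \left(\frac{16}{19} - \frac{4 - 8}{19}\right)\right) + 960 = \left(51 + \left(\frac{16}{19} - - \frac{4}{19}\right)\right) + 960 = \left(51 + \left(\frac{16}{19} + \frac{4}{19}\right)\right) + 960 = \left(51 + \frac{20}{19}\right) + 960 = \frac{989}{19} + 960 = \frac{19229}{19}$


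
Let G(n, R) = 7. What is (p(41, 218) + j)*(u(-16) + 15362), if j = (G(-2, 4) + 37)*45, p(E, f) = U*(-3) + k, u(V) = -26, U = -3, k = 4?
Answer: 30564648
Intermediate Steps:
p(E, f) = 13 (p(E, f) = -3*(-3) + 4 = 9 + 4 = 13)
j = 1980 (j = (7 + 37)*45 = 44*45 = 1980)
(p(41, 218) + j)*(u(-16) + 15362) = (13 + 1980)*(-26 + 15362) = 1993*15336 = 30564648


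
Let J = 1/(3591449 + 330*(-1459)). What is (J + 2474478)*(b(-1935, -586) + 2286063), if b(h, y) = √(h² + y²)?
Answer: 17592568393292223669/3109979 + 7695574615963*√4087621/3109979 ≈ 5.6618e+12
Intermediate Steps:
J = 1/3109979 (J = 1/(3591449 - 481470) = 1/3109979 ≈ 3.2155e-7)
(J + 2474478)*(b(-1935, -586) + 2286063) = (1/3109979 + 2474478)*(√((-1935)² + (-586)²) + 2286063) = 7695574615963*(√(3744225 + 343396) + 2286063)/3109979 = 7695574615963*(√4087621 + 2286063)/3109979 = 7695574615963*(2286063 + √4087621)/3109979 = 17592568393292223669/3109979 + 7695574615963*√4087621/3109979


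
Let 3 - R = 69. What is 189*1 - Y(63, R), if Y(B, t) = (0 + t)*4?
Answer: 453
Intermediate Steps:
R = -66 (R = 3 - 1*69 = 3 - 69 = -66)
Y(B, t) = 4*t (Y(B, t) = t*4 = 4*t)
189*1 - Y(63, R) = 189*1 - 4*(-66) = 189 - 1*(-264) = 189 + 264 = 453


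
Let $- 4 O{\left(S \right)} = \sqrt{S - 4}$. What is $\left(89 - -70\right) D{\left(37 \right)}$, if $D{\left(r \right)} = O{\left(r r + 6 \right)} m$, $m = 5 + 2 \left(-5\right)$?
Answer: $\frac{795 \sqrt{1371}}{4} \approx 7359.1$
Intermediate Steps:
$O{\left(S \right)} = - \frac{\sqrt{-4 + S}}{4}$ ($O{\left(S \right)} = - \frac{\sqrt{S - 4}}{4} = - \frac{\sqrt{-4 + S}}{4}$)
$m = -5$ ($m = 5 - 10 = -5$)
$D{\left(r \right)} = \frac{5 \sqrt{2 + r^{2}}}{4}$ ($D{\left(r \right)} = - \frac{\sqrt{-4 + \left(r r + 6\right)}}{4} \left(-5\right) = - \frac{\sqrt{-4 + \left(r^{2} + 6\right)}}{4} \left(-5\right) = - \frac{\sqrt{-4 + \left(6 + r^{2}\right)}}{4} \left(-5\right) = - \frac{\sqrt{2 + r^{2}}}{4} \left(-5\right) = \frac{5 \sqrt{2 + r^{2}}}{4}$)
$\left(89 - -70\right) D{\left(37 \right)} = \left(89 - -70\right) \frac{5 \sqrt{2 + 37^{2}}}{4} = \left(89 + 70\right) \frac{5 \sqrt{2 + 1369}}{4} = 159 \frac{5 \sqrt{1371}}{4} = \frac{795 \sqrt{1371}}{4}$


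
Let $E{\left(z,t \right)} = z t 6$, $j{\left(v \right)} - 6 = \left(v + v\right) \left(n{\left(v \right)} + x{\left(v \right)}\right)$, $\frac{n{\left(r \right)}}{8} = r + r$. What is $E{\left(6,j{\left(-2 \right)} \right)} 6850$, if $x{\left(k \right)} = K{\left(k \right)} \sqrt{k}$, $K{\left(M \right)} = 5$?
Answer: $33044400 - 4932000 i \sqrt{2} \approx 3.3044 \cdot 10^{7} - 6.9749 \cdot 10^{6} i$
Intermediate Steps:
$n{\left(r \right)} = 16 r$ ($n{\left(r \right)} = 8 \left(r + r\right) = 8 \cdot 2 r = 16 r$)
$x{\left(k \right)} = 5 \sqrt{k}$
$j{\left(v \right)} = 6 + 2 v \left(5 \sqrt{v} + 16 v\right)$ ($j{\left(v \right)} = 6 + \left(v + v\right) \left(16 v + 5 \sqrt{v}\right) = 6 + 2 v \left(5 \sqrt{v} + 16 v\right)$)
$E{\left(z,t \right)} = 6 t z$ ($E{\left(z,t \right)} = t z 6 = 6 t z$)
$E{\left(6,j{\left(-2 \right)} \right)} 6850 = 6 \left(6 + 10 \left(-2\right)^{\frac{3}{2}} + 32 \left(-2\right)^{2}\right) 6 \cdot 6850 = 6 \left(6 + 10 \left(- 2 i \sqrt{2}\right) + 32 \cdot 4\right) 6 \cdot 6850 = 6 \left(6 - 20 i \sqrt{2} + 128\right) 6 \cdot 6850 = 6 \left(134 - 20 i \sqrt{2}\right) 6 \cdot 6850 = \left(4824 - 720 i \sqrt{2}\right) 6850 = 33044400 - 4932000 i \sqrt{2}$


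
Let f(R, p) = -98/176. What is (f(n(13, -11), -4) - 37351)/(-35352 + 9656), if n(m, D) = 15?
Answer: 3286937/2261248 ≈ 1.4536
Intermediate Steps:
f(R, p) = -49/88 (f(R, p) = -98*1/176 = -49/88)
(f(n(13, -11), -4) - 37351)/(-35352 + 9656) = (-49/88 - 37351)/(-35352 + 9656) = -3286937/88/(-25696) = -3286937/88*(-1/25696) = 3286937/2261248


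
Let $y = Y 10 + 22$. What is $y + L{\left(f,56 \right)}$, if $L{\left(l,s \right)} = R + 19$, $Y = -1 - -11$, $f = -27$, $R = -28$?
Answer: $113$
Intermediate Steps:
$Y = 10$ ($Y = -1 + 11 = 10$)
$y = 122$ ($y = 10 \cdot 10 + 22 = 100 + 22 = 122$)
$L{\left(l,s \right)} = -9$ ($L{\left(l,s \right)} = -28 + 19 = -9$)
$y + L{\left(f,56 \right)} = 122 - 9 = 113$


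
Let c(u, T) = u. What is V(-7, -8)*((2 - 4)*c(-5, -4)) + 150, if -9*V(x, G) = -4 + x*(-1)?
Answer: 440/3 ≈ 146.67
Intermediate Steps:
V(x, G) = 4/9 + x/9 (V(x, G) = -(-4 + x*(-1))/9 = -(-4 - x)/9 = 4/9 + x/9)
V(-7, -8)*((2 - 4)*c(-5, -4)) + 150 = (4/9 + (⅑)*(-7))*((2 - 4)*(-5)) + 150 = (4/9 - 7/9)*(-2*(-5)) + 150 = -⅓*10 + 150 = -10/3 + 150 = 440/3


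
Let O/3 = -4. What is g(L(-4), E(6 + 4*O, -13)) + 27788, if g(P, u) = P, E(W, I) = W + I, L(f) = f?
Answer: 27784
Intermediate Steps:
O = -12 (O = 3*(-4) = -12)
E(W, I) = I + W
g(L(-4), E(6 + 4*O, -13)) + 27788 = -4 + 27788 = 27784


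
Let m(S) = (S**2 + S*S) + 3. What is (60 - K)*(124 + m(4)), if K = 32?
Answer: 4452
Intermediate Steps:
m(S) = 3 + 2*S**2 (m(S) = (S**2 + S**2) + 3 = 2*S**2 + 3 = 3 + 2*S**2)
(60 - K)*(124 + m(4)) = (60 - 1*32)*(124 + (3 + 2*4**2)) = (60 - 32)*(124 + (3 + 2*16)) = 28*(124 + (3 + 32)) = 28*(124 + 35) = 28*159 = 4452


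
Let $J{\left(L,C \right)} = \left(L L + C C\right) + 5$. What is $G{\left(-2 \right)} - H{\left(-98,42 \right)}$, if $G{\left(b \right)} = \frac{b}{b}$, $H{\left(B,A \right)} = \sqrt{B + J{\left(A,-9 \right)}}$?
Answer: $1 - 2 \sqrt{438} \approx -40.857$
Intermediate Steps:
$J{\left(L,C \right)} = 5 + C^{2} + L^{2}$ ($J{\left(L,C \right)} = \left(L^{2} + C^{2}\right) + 5 = \left(C^{2} + L^{2}\right) + 5 = 5 + C^{2} + L^{2}$)
$H{\left(B,A \right)} = \sqrt{86 + B + A^{2}}$ ($H{\left(B,A \right)} = \sqrt{B + \left(5 + \left(-9\right)^{2} + A^{2}\right)} = \sqrt{B + \left(5 + 81 + A^{2}\right)} = \sqrt{B + \left(86 + A^{2}\right)} = \sqrt{86 + B + A^{2}}$)
$G{\left(b \right)} = 1$
$G{\left(-2 \right)} - H{\left(-98,42 \right)} = 1 - \sqrt{86 - 98 + 42^{2}} = 1 - \sqrt{86 - 98 + 1764} = 1 - \sqrt{1752} = 1 - 2 \sqrt{438}$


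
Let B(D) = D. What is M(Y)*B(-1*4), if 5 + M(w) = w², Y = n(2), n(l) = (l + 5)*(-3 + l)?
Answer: -176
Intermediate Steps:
n(l) = (-3 + l)*(5 + l) (n(l) = (5 + l)*(-3 + l) = (-3 + l)*(5 + l))
Y = -7 (Y = -15 + 2² + 2*2 = -15 + 4 + 4 = -7)
M(w) = -5 + w²
M(Y)*B(-1*4) = (-5 + (-7)²)*(-1*4) = (-5 + 49)*(-4) = 44*(-4) = -176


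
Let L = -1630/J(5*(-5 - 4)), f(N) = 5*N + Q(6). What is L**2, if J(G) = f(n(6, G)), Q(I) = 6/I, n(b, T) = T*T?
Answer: 664225/25633969 ≈ 0.025912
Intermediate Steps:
n(b, T) = T**2
f(N) = 1 + 5*N (f(N) = 5*N + 6/6 = 5*N + 6*(1/6) = 5*N + 1 = 1 + 5*N)
J(G) = 1 + 5*G**2
L = -815/5063 (L = -1630/(1 + 5*(5*(-5 - 4))**2) = -1630/(1 + 5*(5*(-9))**2) = -1630/(1 + 5*(-45)**2) = -1630/(1 + 5*2025) = -1630/(1 + 10125) = -1630/10126 = -1630*1/10126 = -815/5063 ≈ -0.16097)
L**2 = (-815/5063)**2 = 664225/25633969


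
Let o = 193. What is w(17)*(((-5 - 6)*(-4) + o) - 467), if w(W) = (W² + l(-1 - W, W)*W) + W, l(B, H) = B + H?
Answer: -66470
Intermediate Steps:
w(W) = W² (w(W) = (W² + ((-1 - W) + W)*W) + W = (W² - W) + W = W²)
w(17)*(((-5 - 6)*(-4) + o) - 467) = 17²*(((-5 - 6)*(-4) + 193) - 467) = 289*((-11*(-4) + 193) - 467) = 289*((44 + 193) - 467) = 289*(237 - 467) = 289*(-230) = -66470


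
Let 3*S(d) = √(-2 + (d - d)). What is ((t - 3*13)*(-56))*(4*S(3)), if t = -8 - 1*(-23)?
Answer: 1792*I*√2 ≈ 2534.3*I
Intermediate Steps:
t = 15 (t = -8 + 23 = 15)
S(d) = I*√2/3 (S(d) = √(-2 + (d - d))/3 = √(-2 + 0)/3 = √(-2)/3 = (I*√2)/3 = I*√2/3)
((t - 3*13)*(-56))*(4*S(3)) = ((15 - 3*13)*(-56))*(4*(I*√2/3)) = ((15 - 39)*(-56))*(4*I*√2/3) = (-24*(-56))*(4*I*√2/3) = 1344*(4*I*√2/3) = 1792*I*√2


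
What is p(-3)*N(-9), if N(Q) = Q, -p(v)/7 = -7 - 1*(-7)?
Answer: 0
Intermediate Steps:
p(v) = 0 (p(v) = -7*(-7 - 1*(-7)) = -7*(-7 + 7) = -7*0 = 0)
p(-3)*N(-9) = 0*(-9) = 0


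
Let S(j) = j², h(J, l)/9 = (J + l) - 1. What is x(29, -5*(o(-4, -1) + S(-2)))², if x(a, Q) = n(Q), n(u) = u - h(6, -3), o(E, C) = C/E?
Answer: 24649/16 ≈ 1540.6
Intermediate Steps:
h(J, l) = -9 + 9*J + 9*l (h(J, l) = 9*((J + l) - 1) = 9*(-1 + J + l) = -9 + 9*J + 9*l)
n(u) = -18 + u (n(u) = u - (-9 + 9*6 + 9*(-3)) = u - (-9 + 54 - 27) = u - 1*18 = u - 18 = -18 + u)
x(a, Q) = -18 + Q
x(29, -5*(o(-4, -1) + S(-2)))² = (-18 - 5*(-1/(-4) + (-2)²))² = (-18 - 5*(-1*(-¼) + 4))² = (-18 - 5*(¼ + 4))² = (-18 - 5*17/4)² = (-18 - 85/4)² = (-157/4)² = 24649/16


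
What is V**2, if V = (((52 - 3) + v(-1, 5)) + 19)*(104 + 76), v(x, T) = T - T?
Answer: 149817600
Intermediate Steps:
v(x, T) = 0
V = 12240 (V = (((52 - 3) + 0) + 19)*(104 + 76) = ((49 + 0) + 19)*180 = (49 + 19)*180 = 68*180 = 12240)
V**2 = 12240**2 = 149817600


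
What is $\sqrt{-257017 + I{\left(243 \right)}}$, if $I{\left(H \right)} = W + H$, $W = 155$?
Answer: $i \sqrt{256619} \approx 506.58 i$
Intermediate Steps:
$I{\left(H \right)} = 155 + H$
$\sqrt{-257017 + I{\left(243 \right)}} = \sqrt{-257017 + \left(155 + 243\right)} = \sqrt{-257017 + 398} = \sqrt{-256619} = i \sqrt{256619}$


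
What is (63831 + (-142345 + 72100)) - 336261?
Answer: -342675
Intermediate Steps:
(63831 + (-142345 + 72100)) - 336261 = (63831 - 70245) - 336261 = -6414 - 336261 = -342675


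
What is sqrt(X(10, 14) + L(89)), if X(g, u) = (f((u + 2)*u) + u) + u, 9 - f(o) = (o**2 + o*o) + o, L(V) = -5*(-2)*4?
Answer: 7*I*sqrt(2051) ≈ 317.02*I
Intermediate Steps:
L(V) = 40 (L(V) = 10*4 = 40)
f(o) = 9 - o - 2*o**2 (f(o) = 9 - ((o**2 + o*o) + o) = 9 - ((o**2 + o**2) + o) = 9 - (2*o**2 + o) = 9 - (o + 2*o**2) = 9 + (-o - 2*o**2) = 9 - o - 2*o**2)
X(g, u) = 9 + 2*u - u*(2 + u) - 2*u**2*(2 + u)**2 (X(g, u) = ((9 - (u + 2)*u - 2*u**2*(u + 2)**2) + u) + u = ((9 - (2 + u)*u - 2*u**2*(2 + u)**2) + u) + u = ((9 - u*(2 + u) - 2*u**2*(2 + u)**2) + u) + u = (9 + u - u*(2 + u) - 2*u**2*(2 + u)**2) + u = 9 + 2*u - u*(2 + u) - 2*u**2*(2 + u)**2)
sqrt(X(10, 14) + L(89)) = sqrt((9 - 9*14**2 - 8*14**3 - 2*14**4) + 40) = sqrt((9 - 9*196 - 8*2744 - 2*38416) + 40) = sqrt((9 - 1764 - 21952 - 76832) + 40) = sqrt(-100539 + 40) = sqrt(-100499) = 7*I*sqrt(2051)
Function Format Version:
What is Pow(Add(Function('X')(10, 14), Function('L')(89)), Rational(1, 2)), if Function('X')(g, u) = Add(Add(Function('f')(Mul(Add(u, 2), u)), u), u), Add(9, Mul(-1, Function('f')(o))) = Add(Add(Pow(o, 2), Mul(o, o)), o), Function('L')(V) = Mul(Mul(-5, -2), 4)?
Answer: Mul(7, I, Pow(2051, Rational(1, 2))) ≈ Mul(317.02, I)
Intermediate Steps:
Function('L')(V) = 40 (Function('L')(V) = Mul(10, 4) = 40)
Function('f')(o) = Add(9, Mul(-1, o), Mul(-2, Pow(o, 2))) (Function('f')(o) = Add(9, Mul(-1, Add(Add(Pow(o, 2), Mul(o, o)), o))) = Add(9, Mul(-1, Add(Add(Pow(o, 2), Pow(o, 2)), o))) = Add(9, Mul(-1, Add(Mul(2, Pow(o, 2)), o))) = Add(9, Mul(-1, Add(o, Mul(2, Pow(o, 2))))) = Add(9, Add(Mul(-1, o), Mul(-2, Pow(o, 2)))) = Add(9, Mul(-1, o), Mul(-2, Pow(o, 2))))
Function('X')(g, u) = Add(9, Mul(2, u), Mul(-1, u, Add(2, u)), Mul(-2, Pow(u, 2), Pow(Add(2, u), 2))) (Function('X')(g, u) = Add(Add(Add(9, Mul(-1, Mul(Add(u, 2), u)), Mul(-2, Pow(Mul(Add(u, 2), u), 2))), u), u) = Add(Add(Add(9, Mul(-1, Mul(Add(2, u), u)), Mul(-2, Pow(Mul(Add(2, u), u), 2))), u), u) = Add(Add(Add(9, Mul(-1, Mul(u, Add(2, u))), Mul(-2, Pow(Mul(u, Add(2, u)), 2))), u), u) = Add(Add(Add(9, Mul(-1, u, Add(2, u)), Mul(-2, Mul(Pow(u, 2), Pow(Add(2, u), 2)))), u), u) = Add(Add(Add(9, Mul(-1, u, Add(2, u)), Mul(-2, Pow(u, 2), Pow(Add(2, u), 2))), u), u) = Add(Add(9, u, Mul(-1, u, Add(2, u)), Mul(-2, Pow(u, 2), Pow(Add(2, u), 2))), u) = Add(9, Mul(2, u), Mul(-1, u, Add(2, u)), Mul(-2, Pow(u, 2), Pow(Add(2, u), 2))))
Pow(Add(Function('X')(10, 14), Function('L')(89)), Rational(1, 2)) = Pow(Add(Add(9, Mul(-9, Pow(14, 2)), Mul(-8, Pow(14, 3)), Mul(-2, Pow(14, 4))), 40), Rational(1, 2)) = Pow(Add(Add(9, Mul(-9, 196), Mul(-8, 2744), Mul(-2, 38416)), 40), Rational(1, 2)) = Pow(Add(Add(9, -1764, -21952, -76832), 40), Rational(1, 2)) = Pow(Add(-100539, 40), Rational(1, 2)) = Pow(-100499, Rational(1, 2)) = Mul(7, I, Pow(2051, Rational(1, 2)))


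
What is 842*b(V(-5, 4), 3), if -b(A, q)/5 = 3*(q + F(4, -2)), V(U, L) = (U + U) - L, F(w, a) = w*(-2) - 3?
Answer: 101040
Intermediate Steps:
F(w, a) = -3 - 2*w (F(w, a) = -2*w - 3 = -3 - 2*w)
V(U, L) = -L + 2*U (V(U, L) = 2*U - L = -L + 2*U)
b(A, q) = 165 - 15*q (b(A, q) = -15*(q + (-3 - 2*4)) = -15*(q + (-3 - 8)) = -15*(q - 11) = -15*(-11 + q) = -5*(-33 + 3*q) = 165 - 15*q)
842*b(V(-5, 4), 3) = 842*(165 - 15*3) = 842*(165 - 45) = 842*120 = 101040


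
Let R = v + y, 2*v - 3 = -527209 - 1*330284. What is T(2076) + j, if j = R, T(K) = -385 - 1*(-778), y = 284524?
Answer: -143828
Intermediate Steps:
v = -428745 (v = 3/2 + (-527209 - 1*330284)/2 = 3/2 + (-527209 - 330284)/2 = 3/2 + (1/2)*(-857493) = 3/2 - 857493/2 = -428745)
T(K) = 393 (T(K) = -385 + 778 = 393)
R = -144221 (R = -428745 + 284524 = -144221)
j = -144221
T(2076) + j = 393 - 144221 = -143828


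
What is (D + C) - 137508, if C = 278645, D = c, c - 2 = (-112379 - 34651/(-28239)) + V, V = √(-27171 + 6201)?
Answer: 812188291/28239 + 3*I*√2330 ≈ 28761.0 + 144.81*I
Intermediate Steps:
V = 3*I*√2330 (V = √(-20970) = 3*I*√2330 ≈ 144.81*I)
c = -3173379452/28239 + 3*I*√2330 (c = 2 + ((-112379 - 34651/(-28239)) + 3*I*√2330) = 2 + ((-112379 - 34651*(-1/28239)) + 3*I*√2330) = 2 + ((-112379 + 34651/28239) + 3*I*√2330) = 2 + (-3173435930/28239 + 3*I*√2330) = -3173379452/28239 + 3*I*√2330 ≈ -1.1238e+5 + 144.81*I)
D = -3173379452/28239 + 3*I*√2330 ≈ -1.1238e+5 + 144.81*I
(D + C) - 137508 = ((-3173379452/28239 + 3*I*√2330) + 278645) - 137508 = (4695276703/28239 + 3*I*√2330) - 137508 = 812188291/28239 + 3*I*√2330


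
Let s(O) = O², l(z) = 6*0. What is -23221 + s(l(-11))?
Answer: -23221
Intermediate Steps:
l(z) = 0
-23221 + s(l(-11)) = -23221 + 0² = -23221 + 0 = -23221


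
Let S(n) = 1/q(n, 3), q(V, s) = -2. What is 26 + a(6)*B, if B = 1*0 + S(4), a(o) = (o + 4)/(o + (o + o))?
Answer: 463/18 ≈ 25.722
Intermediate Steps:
S(n) = -½ (S(n) = 1/(-2) = -½)
a(o) = (4 + o)/(3*o) (a(o) = (4 + o)/(o + 2*o) = (4 + o)/((3*o)) = (4 + o)*(1/(3*o)) = (4 + o)/(3*o))
B = -½ (B = 1*0 - ½ = 0 - ½ = -½ ≈ -0.50000)
26 + a(6)*B = 26 + ((⅓)*(4 + 6)/6)*(-½) = 26 + ((⅓)*(⅙)*10)*(-½) = 26 + (5/9)*(-½) = 26 - 5/18 = 463/18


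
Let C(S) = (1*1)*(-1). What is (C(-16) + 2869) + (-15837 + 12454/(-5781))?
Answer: -74986243/5781 ≈ -12971.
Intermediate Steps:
C(S) = -1 (C(S) = 1*(-1) = -1)
(C(-16) + 2869) + (-15837 + 12454/(-5781)) = (-1 + 2869) + (-15837 + 12454/(-5781)) = 2868 + (-15837 + 12454*(-1/5781)) = 2868 + (-15837 - 12454/5781) = 2868 - 91566151/5781 = -74986243/5781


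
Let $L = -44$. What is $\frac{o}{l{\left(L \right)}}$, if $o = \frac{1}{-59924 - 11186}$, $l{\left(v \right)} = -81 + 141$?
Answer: $- \frac{1}{4266600} \approx -2.3438 \cdot 10^{-7}$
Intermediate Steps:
$l{\left(v \right)} = 60$
$o = - \frac{1}{71110}$ ($o = \frac{1}{-71110} = - \frac{1}{71110} \approx -1.4063 \cdot 10^{-5}$)
$\frac{o}{l{\left(L \right)}} = - \frac{1}{71110 \cdot 60} = \left(- \frac{1}{71110}\right) \frac{1}{60} = - \frac{1}{4266600}$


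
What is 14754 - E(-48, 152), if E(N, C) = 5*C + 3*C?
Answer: 13538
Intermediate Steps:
E(N, C) = 8*C
14754 - E(-48, 152) = 14754 - 8*152 = 14754 - 1*1216 = 14754 - 1216 = 13538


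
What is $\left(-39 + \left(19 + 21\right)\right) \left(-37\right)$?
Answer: $-37$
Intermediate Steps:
$\left(-39 + \left(19 + 21\right)\right) \left(-37\right) = \left(-39 + 40\right) \left(-37\right) = 1 \left(-37\right) = -37$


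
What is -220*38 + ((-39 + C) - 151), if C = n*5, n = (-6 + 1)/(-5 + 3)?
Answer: -17075/2 ≈ -8537.5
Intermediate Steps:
n = 5/2 (n = -5/(-2) = -5*(-½) = 5/2 ≈ 2.5000)
C = 25/2 (C = (5/2)*5 = 25/2 ≈ 12.500)
-220*38 + ((-39 + C) - 151) = -220*38 + ((-39 + 25/2) - 151) = -8360 + (-53/2 - 151) = -8360 - 355/2 = -17075/2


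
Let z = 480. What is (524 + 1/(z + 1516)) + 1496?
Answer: 4031921/1996 ≈ 2020.0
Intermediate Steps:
(524 + 1/(z + 1516)) + 1496 = (524 + 1/(480 + 1516)) + 1496 = (524 + 1/1996) + 1496 = 1045905/1996 + 1496 = 4031921/1996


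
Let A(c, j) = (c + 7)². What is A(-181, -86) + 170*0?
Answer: 30276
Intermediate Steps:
A(c, j) = (7 + c)²
A(-181, -86) + 170*0 = (7 - 181)² + 170*0 = (-174)² + 0 = 30276 + 0 = 30276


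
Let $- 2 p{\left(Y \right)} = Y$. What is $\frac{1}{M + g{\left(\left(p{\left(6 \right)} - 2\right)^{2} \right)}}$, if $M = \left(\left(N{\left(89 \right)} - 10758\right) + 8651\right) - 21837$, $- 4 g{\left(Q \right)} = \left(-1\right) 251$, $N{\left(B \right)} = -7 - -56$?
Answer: $- \frac{4}{95329} \approx -4.196 \cdot 10^{-5}$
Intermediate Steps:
$p{\left(Y \right)} = - \frac{Y}{2}$
$N{\left(B \right)} = 49$ ($N{\left(B \right)} = -7 + 56 = 49$)
$g{\left(Q \right)} = \frac{251}{4}$ ($g{\left(Q \right)} = - \frac{\left(-1\right) 251}{4} = \left(- \frac{1}{4}\right) \left(-251\right) = \frac{251}{4}$)
$M = -23895$ ($M = \left(\left(49 - 10758\right) + 8651\right) - 21837 = \left(-10709 + 8651\right) - 21837 = -2058 - 21837 = -23895$)
$\frac{1}{M + g{\left(\left(p{\left(6 \right)} - 2\right)^{2} \right)}} = \frac{1}{-23895 + \frac{251}{4}} = \frac{1}{- \frac{95329}{4}} = - \frac{4}{95329}$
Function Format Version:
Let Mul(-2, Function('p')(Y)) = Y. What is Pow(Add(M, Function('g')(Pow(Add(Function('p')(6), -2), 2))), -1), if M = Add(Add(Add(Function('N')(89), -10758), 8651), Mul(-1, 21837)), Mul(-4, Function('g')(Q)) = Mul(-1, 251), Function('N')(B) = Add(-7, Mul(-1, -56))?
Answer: Rational(-4, 95329) ≈ -4.1960e-5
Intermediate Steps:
Function('p')(Y) = Mul(Rational(-1, 2), Y)
Function('N')(B) = 49 (Function('N')(B) = Add(-7, 56) = 49)
Function('g')(Q) = Rational(251, 4) (Function('g')(Q) = Mul(Rational(-1, 4), Mul(-1, 251)) = Mul(Rational(-1, 4), -251) = Rational(251, 4))
M = -23895 (M = Add(Add(Add(49, -10758), 8651), Mul(-1, 21837)) = Add(Add(-10709, 8651), -21837) = Add(-2058, -21837) = -23895)
Pow(Add(M, Function('g')(Pow(Add(Function('p')(6), -2), 2))), -1) = Pow(Add(-23895, Rational(251, 4)), -1) = Pow(Rational(-95329, 4), -1) = Rational(-4, 95329)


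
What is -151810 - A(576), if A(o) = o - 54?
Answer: -152332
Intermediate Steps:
A(o) = -54 + o
-151810 - A(576) = -151810 - (-54 + 576) = -151810 - 1*522 = -151810 - 522 = -152332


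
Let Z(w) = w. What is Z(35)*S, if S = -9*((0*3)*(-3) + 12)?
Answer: -3780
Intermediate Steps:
S = -108 (S = -9*(0*(-3) + 12) = -9*(0 + 12) = -9*12 = -108)
Z(35)*S = 35*(-108) = -3780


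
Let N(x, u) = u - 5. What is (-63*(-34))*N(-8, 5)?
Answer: 0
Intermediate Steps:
N(x, u) = -5 + u
(-63*(-34))*N(-8, 5) = (-63*(-34))*(-5 + 5) = 2142*0 = 0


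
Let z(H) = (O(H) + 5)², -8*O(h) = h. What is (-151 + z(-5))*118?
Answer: -450701/32 ≈ -14084.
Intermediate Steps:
O(h) = -h/8
z(H) = (5 - H/8)² (z(H) = (-H/8 + 5)² = (5 - H/8)²)
(-151 + z(-5))*118 = (-151 + (-40 - 5)²/64)*118 = (-151 + (1/64)*(-45)²)*118 = (-151 + (1/64)*2025)*118 = (-151 + 2025/64)*118 = -7639/64*118 = -450701/32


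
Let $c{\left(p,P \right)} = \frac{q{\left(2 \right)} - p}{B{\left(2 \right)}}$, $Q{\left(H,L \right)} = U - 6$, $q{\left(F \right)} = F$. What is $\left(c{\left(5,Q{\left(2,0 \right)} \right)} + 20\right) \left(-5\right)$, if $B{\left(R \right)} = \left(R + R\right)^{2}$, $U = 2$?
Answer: $- \frac{1585}{16} \approx -99.063$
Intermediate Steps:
$Q{\left(H,L \right)} = -4$ ($Q{\left(H,L \right)} = 2 - 6 = -4$)
$B{\left(R \right)} = 4 R^{2}$ ($B{\left(R \right)} = \left(2 R\right)^{2} = 4 R^{2}$)
$c{\left(p,P \right)} = \frac{1}{8} - \frac{p}{16}$ ($c{\left(p,P \right)} = \frac{2 - p}{4 \cdot 2^{2}} = \frac{2 - p}{4 \cdot 4} = \frac{2 - p}{16} = \left(2 - p\right) \frac{1}{16} = \frac{1}{8} - \frac{p}{16}$)
$\left(c{\left(5,Q{\left(2,0 \right)} \right)} + 20\right) \left(-5\right) = \left(\left(\frac{1}{8} - \frac{5}{16}\right) + 20\right) \left(-5\right) = \left(- \frac{3}{16} + 20\right) \left(-5\right) = \frac{317}{16} \left(-5\right) = - \frac{1585}{16}$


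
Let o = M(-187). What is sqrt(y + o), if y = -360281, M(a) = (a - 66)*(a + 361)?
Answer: I*sqrt(404303) ≈ 635.85*I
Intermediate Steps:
M(a) = (-66 + a)*(361 + a)
o = -44022 (o = -23826 + (-187)**2 + 295*(-187) = -23826 + 34969 - 55165 = -44022)
sqrt(y + o) = sqrt(-360281 - 44022) = sqrt(-404303) = I*sqrt(404303)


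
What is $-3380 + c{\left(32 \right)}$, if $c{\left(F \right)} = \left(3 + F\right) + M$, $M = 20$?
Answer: $-3325$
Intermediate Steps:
$c{\left(F \right)} = 23 + F$ ($c{\left(F \right)} = \left(3 + F\right) + 20 = 23 + F$)
$-3380 + c{\left(32 \right)} = -3380 + \left(23 + 32\right) = -3380 + 55 = -3325$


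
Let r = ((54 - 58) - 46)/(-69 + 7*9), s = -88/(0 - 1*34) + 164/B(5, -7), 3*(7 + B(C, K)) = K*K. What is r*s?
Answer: 59975/357 ≈ 168.00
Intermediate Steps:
B(C, K) = -7 + K**2/3 (B(C, K) = -7 + (K*K)/3 = -7 + K**2/3)
s = 2399/119 (s = -88/(0 - 1*34) + 164/(-7 + (1/3)*(-7)**2) = -88/(0 - 34) + 164/(-7 + (1/3)*49) = -88/(-34) + 164/(-7 + 49/3) = -88*(-1/34) + 164/(28/3) = 44/17 + 164*(3/28) = 44/17 + 123/7 = 2399/119 ≈ 20.160)
r = 25/3 (r = (-4 - 46)/(-69 + 63) = -50/(-6) = -50*(-1/6) = 25/3 ≈ 8.3333)
r*s = (25/3)*(2399/119) = 59975/357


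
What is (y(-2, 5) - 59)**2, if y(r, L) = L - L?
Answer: 3481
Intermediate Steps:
y(r, L) = 0
(y(-2, 5) - 59)**2 = (0 - 59)**2 = (-59)**2 = 3481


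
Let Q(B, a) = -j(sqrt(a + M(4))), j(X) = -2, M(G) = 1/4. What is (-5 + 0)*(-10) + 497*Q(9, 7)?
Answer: 1044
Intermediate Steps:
M(G) = 1/4
Q(B, a) = 2 (Q(B, a) = -1*(-2) = 2)
(-5 + 0)*(-10) + 497*Q(9, 7) = (-5 + 0)*(-10) + 497*2 = -5*(-10) + 994 = 50 + 994 = 1044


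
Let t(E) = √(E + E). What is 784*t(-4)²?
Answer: -6272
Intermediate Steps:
t(E) = √2*√E (t(E) = √(2*E) = √2*√E)
784*t(-4)² = 784*(√2*√(-4))² = 784*(√2*(2*I))² = 784*(2*I*√2)² = 784*(-8) = -6272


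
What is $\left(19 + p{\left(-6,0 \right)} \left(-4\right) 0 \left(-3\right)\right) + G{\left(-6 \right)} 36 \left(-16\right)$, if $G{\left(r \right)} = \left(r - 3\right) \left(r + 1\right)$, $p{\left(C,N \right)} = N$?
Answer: $-25901$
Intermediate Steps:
$G{\left(r \right)} = \left(1 + r\right) \left(-3 + r\right)$ ($G{\left(r \right)} = \left(-3 + r\right) \left(1 + r\right) = \left(1 + r\right) \left(-3 + r\right)$)
$\left(19 + p{\left(-6,0 \right)} \left(-4\right) 0 \left(-3\right)\right) + G{\left(-6 \right)} 36 \left(-16\right) = \left(19 + 0 \left(-4\right) 0 \left(-3\right)\right) + \left(-3 + \left(-6\right)^{2} - -12\right) 36 \left(-16\right) = \left(19 + 0 \cdot 0 \left(-3\right)\right) + \left(-3 + 36 + 12\right) 36 \left(-16\right) = \left(19 + 0 \cdot 0\right) + 45 \cdot 36 \left(-16\right) = \left(19 + 0\right) + 1620 \left(-16\right) = 19 - 25920 = -25901$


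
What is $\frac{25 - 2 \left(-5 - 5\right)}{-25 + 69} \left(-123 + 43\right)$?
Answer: $- \frac{900}{11} \approx -81.818$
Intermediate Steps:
$\frac{25 - 2 \left(-5 - 5\right)}{-25 + 69} \left(-123 + 43\right) = \frac{25 - -20}{44} \left(-80\right) = \left(25 + 20\right) \frac{1}{44} \left(-80\right) = 45 \cdot \frac{1}{44} \left(-80\right) = \frac{45}{44} \left(-80\right) = - \frac{900}{11}$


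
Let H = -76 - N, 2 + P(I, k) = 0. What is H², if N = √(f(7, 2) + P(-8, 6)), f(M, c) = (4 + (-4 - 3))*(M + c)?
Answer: (76 + I*√29)² ≈ 5747.0 + 818.54*I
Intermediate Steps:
f(M, c) = -3*M - 3*c (f(M, c) = (4 - 7)*(M + c) = -3*(M + c) = -3*M - 3*c)
P(I, k) = -2 (P(I, k) = -2 + 0 = -2)
N = I*√29 (N = √((-3*7 - 3*2) - 2) = √((-21 - 6) - 2) = √(-27 - 2) = √(-29) = I*√29 ≈ 5.3852*I)
H = -76 - I*√29 ≈ -76.0 - 5.3852*I
H² = (-76 - I*√29)²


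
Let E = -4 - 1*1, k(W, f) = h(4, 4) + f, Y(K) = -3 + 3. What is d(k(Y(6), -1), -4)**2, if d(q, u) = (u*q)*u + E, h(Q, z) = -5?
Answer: 10201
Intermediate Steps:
Y(K) = 0
k(W, f) = -5 + f
E = -5 (E = -4 - 1 = -5)
d(q, u) = -5 + q*u**2 (d(q, u) = (u*q)*u - 5 = (q*u)*u - 5 = q*u**2 - 5 = -5 + q*u**2)
d(k(Y(6), -1), -4)**2 = (-5 + (-5 - 1)*(-4)**2)**2 = (-5 - 6*16)**2 = (-5 - 96)**2 = (-101)**2 = 10201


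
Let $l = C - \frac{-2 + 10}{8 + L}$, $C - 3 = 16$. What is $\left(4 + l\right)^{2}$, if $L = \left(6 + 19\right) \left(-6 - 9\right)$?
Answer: $\frac{71385601}{134689} \approx 530.0$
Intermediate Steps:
$C = 19$ ($C = 3 + 16 = 19$)
$L = -375$ ($L = 25 \left(-15\right) = -375$)
$l = \frac{6981}{367}$ ($l = 19 - \frac{-2 + 10}{8 - 375} = 19 - \frac{8}{-367} = 19 - 8 \left(- \frac{1}{367}\right) = 19 - - \frac{8}{367} = 19 + \frac{8}{367} = \frac{6981}{367} \approx 19.022$)
$\left(4 + l\right)^{2} = \left(4 + \frac{6981}{367}\right)^{2} = \left(\frac{8449}{367}\right)^{2} = \frac{71385601}{134689}$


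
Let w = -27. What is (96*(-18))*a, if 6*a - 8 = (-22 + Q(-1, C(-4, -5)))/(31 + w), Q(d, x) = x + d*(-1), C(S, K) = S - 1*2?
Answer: -360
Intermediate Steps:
C(S, K) = -2 + S (C(S, K) = S - 2 = -2 + S)
Q(d, x) = x - d
a = 5/24 (a = 4/3 + ((-22 + ((-2 - 4) - 1*(-1)))/(31 - 27))/6 = 4/3 + ((-22 + (-6 + 1))/4)/6 = 4/3 + ((-22 - 5)*(¼))/6 = 4/3 + (-27*¼)/6 = 4/3 + (⅙)*(-27/4) = 4/3 - 9/8 = 5/24 ≈ 0.20833)
(96*(-18))*a = (96*(-18))*(5/24) = -1728*5/24 = -360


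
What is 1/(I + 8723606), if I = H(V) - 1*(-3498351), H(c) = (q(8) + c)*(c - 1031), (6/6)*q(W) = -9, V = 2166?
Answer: 1/14670152 ≈ 6.8166e-8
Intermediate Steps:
q(W) = -9
H(c) = (-1031 + c)*(-9 + c) (H(c) = (-9 + c)*(c - 1031) = (-9 + c)*(-1031 + c) = (-1031 + c)*(-9 + c))
I = 5946546 (I = (9279 + 2166² - 1040*2166) - 1*(-3498351) = (9279 + 4691556 - 2252640) + 3498351 = 2448195 + 3498351 = 5946546)
1/(I + 8723606) = 1/(5946546 + 8723606) = 1/14670152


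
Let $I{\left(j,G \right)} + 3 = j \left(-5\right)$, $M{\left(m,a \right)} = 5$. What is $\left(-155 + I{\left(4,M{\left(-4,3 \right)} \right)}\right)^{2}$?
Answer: $31684$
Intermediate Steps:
$I{\left(j,G \right)} = -3 - 5 j$ ($I{\left(j,G \right)} = -3 + j \left(-5\right) = -3 - 5 j$)
$\left(-155 + I{\left(4,M{\left(-4,3 \right)} \right)}\right)^{2} = \left(-155 - 23\right)^{2} = \left(-178\right)^{2} = 31684$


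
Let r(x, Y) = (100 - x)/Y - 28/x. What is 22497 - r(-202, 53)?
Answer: 120395197/5353 ≈ 22491.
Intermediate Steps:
r(x, Y) = -28/x + (100 - x)/Y (r(x, Y) = (100 - x)/Y - 28/x = -28/x + (100 - x)/Y)
22497 - r(-202, 53) = 22497 - (-28/(-202) + 100/53 - 1*(-202)/53) = 22497 - (-28*(-1/202) + 100*(1/53) - 1*(-202)*1/53) = 22497 - (14/101 + 100/53 + 202/53) = 22497 - 1*31244/5353 = 22497 - 31244/5353 = 120395197/5353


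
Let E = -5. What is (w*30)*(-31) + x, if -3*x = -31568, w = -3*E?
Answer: -10282/3 ≈ -3427.3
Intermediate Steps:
w = 15 (w = -3*(-5) = 15)
x = 31568/3 (x = -⅓*(-31568) = 31568/3 ≈ 10523.)
(w*30)*(-31) + x = (15*30)*(-31) + 31568/3 = 450*(-31) + 31568/3 = -13950 + 31568/3 = -10282/3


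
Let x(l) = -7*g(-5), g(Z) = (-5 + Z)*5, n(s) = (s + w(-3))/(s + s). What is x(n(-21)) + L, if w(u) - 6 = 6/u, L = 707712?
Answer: 708062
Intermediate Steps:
w(u) = 6 + 6/u
n(s) = (4 + s)/(2*s) (n(s) = (s + (6 + 6/(-3)))/(s + s) = (s + (6 + 6*(-⅓)))/((2*s)) = (s + (6 - 2))*(1/(2*s)) = (s + 4)*(1/(2*s)) = (4 + s)*(1/(2*s)) = (4 + s)/(2*s))
g(Z) = -25 + 5*Z
x(l) = 350 (x(l) = -7*(-25 + 5*(-5)) = -7*(-25 - 25) = -7*(-50) = 350)
x(n(-21)) + L = 350 + 707712 = 708062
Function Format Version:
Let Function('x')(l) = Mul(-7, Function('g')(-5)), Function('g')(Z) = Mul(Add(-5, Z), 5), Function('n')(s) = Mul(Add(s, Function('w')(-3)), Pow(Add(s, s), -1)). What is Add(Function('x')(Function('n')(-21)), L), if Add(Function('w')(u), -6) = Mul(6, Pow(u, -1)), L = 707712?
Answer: 708062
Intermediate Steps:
Function('w')(u) = Add(6, Mul(6, Pow(u, -1)))
Function('n')(s) = Mul(Rational(1, 2), Pow(s, -1), Add(4, s)) (Function('n')(s) = Mul(Add(s, Add(6, Mul(6, Pow(-3, -1)))), Pow(Add(s, s), -1)) = Mul(Add(s, Add(6, Mul(6, Rational(-1, 3)))), Pow(Mul(2, s), -1)) = Mul(Add(s, Add(6, -2)), Mul(Rational(1, 2), Pow(s, -1))) = Mul(Add(s, 4), Mul(Rational(1, 2), Pow(s, -1))) = Mul(Add(4, s), Mul(Rational(1, 2), Pow(s, -1))) = Mul(Rational(1, 2), Pow(s, -1), Add(4, s)))
Function('g')(Z) = Add(-25, Mul(5, Z))
Function('x')(l) = 350 (Function('x')(l) = Mul(-7, Add(-25, Mul(5, -5))) = Mul(-7, Add(-25, -25)) = Mul(-7, -50) = 350)
Add(Function('x')(Function('n')(-21)), L) = Add(350, 707712) = 708062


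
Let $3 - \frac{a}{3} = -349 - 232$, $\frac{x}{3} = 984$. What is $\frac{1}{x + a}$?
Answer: $\frac{1}{4704} \approx 0.00021259$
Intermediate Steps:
$x = 2952$ ($x = 3 \cdot 984 = 2952$)
$a = 1752$ ($a = 9 - 3 \left(-349 - 232\right) = 9 - -1743 = 9 + 1743 = 1752$)
$\frac{1}{x + a} = \frac{1}{2952 + 1752} = \frac{1}{4704}$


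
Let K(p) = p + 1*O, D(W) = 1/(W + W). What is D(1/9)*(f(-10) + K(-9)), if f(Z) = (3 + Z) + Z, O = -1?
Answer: -243/2 ≈ -121.50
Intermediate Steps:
D(W) = 1/(2*W)
K(p) = -1 + p (K(p) = p + 1*(-1) = p - 1 = -1 + p)
f(Z) = 3 + 2*Z
D(1/9)*(f(-10) + K(-9)) = (1/(2*(1/9)))*((3 + 2*(-10)) + (-1 - 9)) = (1/(2*(1/9)))*((3 - 20) - 10) = ((1/2)*9)*(-17 - 10) = (9/2)*(-27) = -243/2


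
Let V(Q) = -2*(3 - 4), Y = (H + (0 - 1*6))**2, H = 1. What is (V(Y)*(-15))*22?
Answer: -660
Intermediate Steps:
Y = 25 (Y = (1 + (0 - 1*6))**2 = (1 + (0 - 6))**2 = (1 - 6)**2 = (-5)**2 = 25)
V(Q) = 2 (V(Q) = -2*(-1) = 2)
(V(Y)*(-15))*22 = (2*(-15))*22 = -30*22 = -660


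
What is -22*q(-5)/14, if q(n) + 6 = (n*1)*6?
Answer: 396/7 ≈ 56.571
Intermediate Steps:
q(n) = -6 + 6*n (q(n) = -6 + (n*1)*6 = -6 + n*6 = -6 + 6*n)
-22*q(-5)/14 = -22*(-6 + 6*(-5))/14 = -22*(-6 - 30)/14 = -(-792)/14 = -22*(-18/7) = 396/7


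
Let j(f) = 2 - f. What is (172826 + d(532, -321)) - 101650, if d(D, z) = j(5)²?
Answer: 71185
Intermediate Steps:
d(D, z) = 9 (d(D, z) = (2 - 1*5)² = (2 - 5)² = (-3)² = 9)
(172826 + d(532, -321)) - 101650 = (172826 + 9) - 101650 = 172835 - 101650 = 71185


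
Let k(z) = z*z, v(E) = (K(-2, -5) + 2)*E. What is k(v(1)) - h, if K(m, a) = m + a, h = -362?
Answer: 387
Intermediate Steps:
K(m, a) = a + m
v(E) = -5*E (v(E) = ((-5 - 2) + 2)*E = (-7 + 2)*E = -5*E)
k(z) = z**2
k(v(1)) - h = (-5*1)**2 - 1*(-362) = (-5)**2 + 362 = 25 + 362 = 387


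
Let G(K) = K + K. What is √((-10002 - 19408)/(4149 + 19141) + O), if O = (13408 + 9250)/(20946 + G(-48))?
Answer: 2*I*√3591300327/285645 ≈ 0.41959*I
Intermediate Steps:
G(K) = 2*K
O = 11329/10425 (O = (13408 + 9250)/(20946 + 2*(-48)) = 22658/(20946 - 96) = 22658/20850 = 22658*(1/20850) = 11329/10425 ≈ 1.0867)
√((-10002 - 19408)/(4149 + 19141) + O) = √((-10002 - 19408)/(4149 + 19141) + 11329/10425) = √(-29410/23290 + 11329/10425) = √(-29410*1/23290 + 11329/10425) = √(-173/137 + 11329/10425) = √(-251452/1428225) = 2*I*√3591300327/285645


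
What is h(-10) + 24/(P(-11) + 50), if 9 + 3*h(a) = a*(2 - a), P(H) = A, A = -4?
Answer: -977/23 ≈ -42.478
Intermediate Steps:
P(H) = -4
h(a) = -3 + a*(2 - a)/3 (h(a) = -3 + (a*(2 - a))/3 = -3 + a*(2 - a)/3)
h(-10) + 24/(P(-11) + 50) = (-3 - ⅓*(-10)² + (⅔)*(-10)) + 24/(-4 + 50) = (-3 - ⅓*100 - 20/3) + 24/46 = (-3 - 100/3 - 20/3) + (1/46)*24 = -43 + 12/23 = -977/23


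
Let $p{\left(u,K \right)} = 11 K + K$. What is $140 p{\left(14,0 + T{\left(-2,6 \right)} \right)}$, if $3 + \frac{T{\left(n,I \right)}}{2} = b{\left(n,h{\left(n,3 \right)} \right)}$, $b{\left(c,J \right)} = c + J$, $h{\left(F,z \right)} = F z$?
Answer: $-36960$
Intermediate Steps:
$b{\left(c,J \right)} = J + c$
$T{\left(n,I \right)} = -6 + 8 n$ ($T{\left(n,I \right)} = -6 + 2 \left(n 3 + n\right) = -6 + 2 \left(3 n + n\right) = -6 + 2 \cdot 4 n = -6 + 8 n$)
$p{\left(u,K \right)} = 12 K$
$140 p{\left(14,0 + T{\left(-2,6 \right)} \right)} = 140 \cdot 12 \left(0 + \left(-6 + 8 \left(-2\right)\right)\right) = 140 \cdot 12 \left(0 - 22\right) = 140 \cdot 12 \left(-22\right) = 140 \left(-264\right) = -36960$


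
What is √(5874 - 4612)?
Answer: √1262 ≈ 35.525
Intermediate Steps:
√(5874 - 4612) = √1262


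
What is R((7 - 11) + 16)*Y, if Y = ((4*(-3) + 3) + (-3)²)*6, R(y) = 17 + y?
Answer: 0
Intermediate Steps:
Y = 0 (Y = ((-12 + 3) + 9)*6 = (-9 + 9)*6 = 0*6 = 0)
R((7 - 11) + 16)*Y = (17 + ((7 - 11) + 16))*0 = (17 + (-4 + 16))*0 = (17 + 12)*0 = 29*0 = 0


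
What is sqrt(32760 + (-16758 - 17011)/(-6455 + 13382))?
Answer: sqrt(1571699940177)/6927 ≈ 180.98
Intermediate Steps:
sqrt(32760 + (-16758 - 17011)/(-6455 + 13382)) = sqrt(32760 - 33769/6927) = sqrt(226894751/6927) = sqrt(1571699940177)/6927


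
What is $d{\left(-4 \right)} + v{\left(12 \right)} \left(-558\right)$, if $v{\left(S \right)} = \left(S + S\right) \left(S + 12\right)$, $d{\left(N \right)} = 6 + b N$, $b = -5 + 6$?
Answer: $-321406$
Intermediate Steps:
$b = 1$
$d{\left(N \right)} = 6 + N$ ($d{\left(N \right)} = 6 + 1 N = 6 + N$)
$v{\left(S \right)} = 2 S \left(12 + S\right)$
$d{\left(-4 \right)} + v{\left(12 \right)} \left(-558\right) = \left(6 - 4\right) + 2 \cdot 12 \left(12 + 12\right) \left(-558\right) = 2 + 2 \cdot 12 \cdot 24 \left(-558\right) = 2 + 576 \left(-558\right) = 2 - 321408 = -321406$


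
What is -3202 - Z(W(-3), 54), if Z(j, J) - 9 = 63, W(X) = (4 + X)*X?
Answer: -3274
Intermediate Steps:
W(X) = X*(4 + X)
Z(j, J) = 72 (Z(j, J) = 9 + 63 = 72)
-3202 - Z(W(-3), 54) = -3202 - 1*72 = -3202 - 72 = -3274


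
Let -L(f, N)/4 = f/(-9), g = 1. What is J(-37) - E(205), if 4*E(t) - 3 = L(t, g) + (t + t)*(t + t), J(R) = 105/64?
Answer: -24219007/576 ≈ -42047.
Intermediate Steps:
J(R) = 105/64 (J(R) = 105*(1/64) = 105/64)
L(f, N) = 4*f/9 (L(f, N) = -4*f/(-9) = -4*f*(-1)/9 = -(-4)*f/9 = 4*f/9)
E(t) = 3/4 + t**2 + t/9 (E(t) = 3/4 + (4*t/9 + (t + t)*(t + t))/4 = 3/4 + (4*t/9 + (2*t)*(2*t))/4 = 3/4 + (4*t/9 + 4*t**2)/4 = 3/4 + (4*t**2 + 4*t/9)/4 = 3/4 + (t**2 + t/9) = 3/4 + t**2 + t/9)
J(-37) - E(205) = 105/64 - (3/4 + 205**2 + (1/9)*205) = 105/64 - (3/4 + 42025 + 205/9) = 105/64 - 1*1513747/36 = 105/64 - 1513747/36 = -24219007/576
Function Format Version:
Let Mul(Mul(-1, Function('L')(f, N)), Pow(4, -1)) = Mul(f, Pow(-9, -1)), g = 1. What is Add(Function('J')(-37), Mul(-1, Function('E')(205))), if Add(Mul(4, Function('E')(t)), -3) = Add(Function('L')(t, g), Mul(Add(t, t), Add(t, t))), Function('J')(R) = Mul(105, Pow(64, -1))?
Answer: Rational(-24219007, 576) ≈ -42047.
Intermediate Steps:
Function('J')(R) = Rational(105, 64) (Function('J')(R) = Mul(105, Rational(1, 64)) = Rational(105, 64))
Function('L')(f, N) = Mul(Rational(4, 9), f) (Function('L')(f, N) = Mul(-4, Mul(f, Pow(-9, -1))) = Mul(-4, Mul(f, Rational(-1, 9))) = Mul(-4, Mul(Rational(-1, 9), f)) = Mul(Rational(4, 9), f))
Function('E')(t) = Add(Rational(3, 4), Pow(t, 2), Mul(Rational(1, 9), t)) (Function('E')(t) = Add(Rational(3, 4), Mul(Rational(1, 4), Add(Mul(Rational(4, 9), t), Mul(Add(t, t), Add(t, t))))) = Add(Rational(3, 4), Mul(Rational(1, 4), Add(Mul(Rational(4, 9), t), Mul(Mul(2, t), Mul(2, t))))) = Add(Rational(3, 4), Mul(Rational(1, 4), Add(Mul(Rational(4, 9), t), Mul(4, Pow(t, 2))))) = Add(Rational(3, 4), Mul(Rational(1, 4), Add(Mul(4, Pow(t, 2)), Mul(Rational(4, 9), t)))) = Add(Rational(3, 4), Add(Pow(t, 2), Mul(Rational(1, 9), t))) = Add(Rational(3, 4), Pow(t, 2), Mul(Rational(1, 9), t)))
Add(Function('J')(-37), Mul(-1, Function('E')(205))) = Add(Rational(105, 64), Mul(-1, Add(Rational(3, 4), Pow(205, 2), Mul(Rational(1, 9), 205)))) = Add(Rational(105, 64), Mul(-1, Add(Rational(3, 4), 42025, Rational(205, 9)))) = Add(Rational(105, 64), Mul(-1, Rational(1513747, 36))) = Add(Rational(105, 64), Rational(-1513747, 36)) = Rational(-24219007, 576)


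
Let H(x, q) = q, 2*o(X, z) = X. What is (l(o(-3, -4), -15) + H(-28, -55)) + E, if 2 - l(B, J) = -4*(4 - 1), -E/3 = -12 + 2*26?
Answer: -161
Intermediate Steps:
o(X, z) = X/2
E = -120 (E = -3*(-12 + 2*26) = -3*(-12 + 52) = -3*40 = -120)
l(B, J) = 14 (l(B, J) = 2 - (-4)*(4 - 1) = 2 - (-4)*3 = 2 - 1*(-12) = 2 + 12 = 14)
(l(o(-3, -4), -15) + H(-28, -55)) + E = (14 - 55) - 120 = -41 - 120 = -161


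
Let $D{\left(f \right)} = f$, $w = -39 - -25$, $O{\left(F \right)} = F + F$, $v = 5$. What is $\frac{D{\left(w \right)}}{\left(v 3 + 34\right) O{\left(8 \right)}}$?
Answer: $- \frac{1}{56} \approx -0.017857$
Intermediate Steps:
$O{\left(F \right)} = 2 F$
$w = -14$ ($w = -39 + 25 = -14$)
$\frac{D{\left(w \right)}}{\left(v 3 + 34\right) O{\left(8 \right)}} = - \frac{14}{\left(5 \cdot 3 + 34\right) 2 \cdot 8} = - \frac{14}{\left(15 + 34\right) 16} = - \frac{14}{49 \cdot 16} = - \frac{14}{784} = \left(-14\right) \frac{1}{784} = - \frac{1}{56}$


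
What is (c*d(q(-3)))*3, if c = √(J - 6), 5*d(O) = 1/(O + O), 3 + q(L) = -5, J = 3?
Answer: -3*I*√3/80 ≈ -0.064952*I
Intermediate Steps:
q(L) = -8 (q(L) = -3 - 5 = -8)
d(O) = 1/(10*O) (d(O) = 1/(5*(O + O)) = 1/(5*((2*O))) = (1/(2*O))/5 = 1/(10*O))
c = I*√3 (c = √(3 - 6) = √(-3) = I*√3 ≈ 1.732*I)
(c*d(q(-3)))*3 = ((I*√3)*((⅒)/(-8)))*3 = ((I*√3)*((⅒)*(-⅛)))*3 = ((I*√3)*(-1/80))*3 = -I*√3/80*3 = -3*I*√3/80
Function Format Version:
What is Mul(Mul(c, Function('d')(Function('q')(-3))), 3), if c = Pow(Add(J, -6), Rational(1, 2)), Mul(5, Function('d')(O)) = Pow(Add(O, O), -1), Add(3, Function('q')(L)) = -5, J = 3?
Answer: Mul(Rational(-3, 80), I, Pow(3, Rational(1, 2))) ≈ Mul(-0.064952, I)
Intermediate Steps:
Function('q')(L) = -8 (Function('q')(L) = Add(-3, -5) = -8)
Function('d')(O) = Mul(Rational(1, 10), Pow(O, -1)) (Function('d')(O) = Mul(Rational(1, 5), Pow(Add(O, O), -1)) = Mul(Rational(1, 5), Pow(Mul(2, O), -1)) = Mul(Rational(1, 5), Mul(Rational(1, 2), Pow(O, -1))) = Mul(Rational(1, 10), Pow(O, -1)))
c = Mul(I, Pow(3, Rational(1, 2))) (c = Pow(Add(3, -6), Rational(1, 2)) = Pow(-3, Rational(1, 2)) = Mul(I, Pow(3, Rational(1, 2))) ≈ Mul(1.7320, I))
Mul(Mul(c, Function('d')(Function('q')(-3))), 3) = Mul(Mul(Mul(I, Pow(3, Rational(1, 2))), Mul(Rational(1, 10), Pow(-8, -1))), 3) = Mul(Mul(Mul(I, Pow(3, Rational(1, 2))), Mul(Rational(1, 10), Rational(-1, 8))), 3) = Mul(Mul(Mul(I, Pow(3, Rational(1, 2))), Rational(-1, 80)), 3) = Mul(Mul(Rational(-1, 80), I, Pow(3, Rational(1, 2))), 3) = Mul(Rational(-3, 80), I, Pow(3, Rational(1, 2)))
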